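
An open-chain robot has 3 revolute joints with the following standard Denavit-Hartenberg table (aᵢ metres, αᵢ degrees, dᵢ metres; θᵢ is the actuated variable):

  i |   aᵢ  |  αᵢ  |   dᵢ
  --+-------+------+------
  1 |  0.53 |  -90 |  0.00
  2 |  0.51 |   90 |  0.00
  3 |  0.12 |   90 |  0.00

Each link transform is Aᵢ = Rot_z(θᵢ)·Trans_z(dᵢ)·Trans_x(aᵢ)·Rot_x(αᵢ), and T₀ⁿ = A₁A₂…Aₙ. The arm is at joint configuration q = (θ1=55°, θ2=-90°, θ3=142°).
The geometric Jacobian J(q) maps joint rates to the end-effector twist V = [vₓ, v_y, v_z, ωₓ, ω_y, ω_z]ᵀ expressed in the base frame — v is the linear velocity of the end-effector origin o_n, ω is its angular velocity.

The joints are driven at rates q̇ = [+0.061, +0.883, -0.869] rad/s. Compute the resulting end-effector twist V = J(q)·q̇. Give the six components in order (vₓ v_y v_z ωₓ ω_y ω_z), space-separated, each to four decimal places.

o_n = [0.2435, 0.4765, 0.4154]
J₁: ẑ×o_n = [-0.4765, 0.2435, 0.0000], ω = ẑ
J2: z=[-0.8192, 0.5736, 0.0000] o=[0.3040, 0.4342, 0.0000] → [0.2383, 0.3403, -0.0000, -0.8192, 0.5736, 0.0000]
J3: z=[-0.5736, -0.8192, 0.0000] o=[0.3040, 0.4342, 0.5100] → [0.0775, -0.0542, -0.0739, -0.5736, -0.8192, 0.0000]
V = J·q̇ = [0.1140, 0.3625, 0.0642, -0.2249, 1.2183, 0.0610]

0.1140 0.3625 0.0642 -0.2249 1.2183 0.0610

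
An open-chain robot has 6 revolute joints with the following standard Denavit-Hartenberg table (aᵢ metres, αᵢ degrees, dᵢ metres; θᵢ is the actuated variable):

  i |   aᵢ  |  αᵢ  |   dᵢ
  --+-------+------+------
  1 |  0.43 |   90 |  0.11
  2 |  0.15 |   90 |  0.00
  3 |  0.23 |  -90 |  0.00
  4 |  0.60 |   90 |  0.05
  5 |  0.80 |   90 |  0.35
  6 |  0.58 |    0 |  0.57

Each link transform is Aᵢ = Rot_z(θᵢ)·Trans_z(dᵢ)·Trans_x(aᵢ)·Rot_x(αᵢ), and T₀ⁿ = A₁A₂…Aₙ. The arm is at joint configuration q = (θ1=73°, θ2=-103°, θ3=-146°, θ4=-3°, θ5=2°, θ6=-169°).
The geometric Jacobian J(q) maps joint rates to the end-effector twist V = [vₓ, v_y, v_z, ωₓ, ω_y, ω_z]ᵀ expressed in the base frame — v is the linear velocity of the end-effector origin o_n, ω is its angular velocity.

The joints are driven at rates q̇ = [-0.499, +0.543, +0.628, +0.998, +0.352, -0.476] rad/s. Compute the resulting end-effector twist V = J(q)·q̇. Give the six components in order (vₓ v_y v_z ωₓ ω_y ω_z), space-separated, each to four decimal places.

-0.7815 0.3393 0.0310 -0.9653 -0.9027 -1.1101

o_n = [-0.0528, 0.4169, 1.1681]
J₁: ẑ×o_n = [-0.4169, -0.0528, 0.0000], ω = ẑ
J2: z=[0.9563, -0.2924, 0.0000] o=[0.1257, 0.4112, 0.1100] → [-0.3093, -1.0118, -0.0467, 0.9563, -0.2924, 0.0000]
J3: z=[-0.2849, -0.9318, 0.2250] o=[0.1159, 0.3789, -0.0362] → [-1.1306, 0.3051, -0.1679, -0.2849, -0.9318, 0.2250]
J4: z=[-0.8296, 0.1221, -0.5449] o=[0.0054, 0.4576, 0.1496] → [0.1022, 0.8766, 0.0408, -0.8296, 0.1221, -0.5449]
J5: z=[-0.2594, -0.9484, 0.1824] o=[-0.3328, 0.6392, 0.6135] → [-0.4854, 0.1949, 0.3232, -0.2594, -0.9484, 0.1824]
J6: z=[0.8118, -0.1118, 0.5731] o=[-0.8421, 0.5446, 1.3164] → [0.0898, 0.5728, -0.0154, 0.8118, -0.1118, 0.5731]
V = J·q̇ = [-0.7815, 0.3393, 0.0310, -0.9653, -0.9027, -1.1101]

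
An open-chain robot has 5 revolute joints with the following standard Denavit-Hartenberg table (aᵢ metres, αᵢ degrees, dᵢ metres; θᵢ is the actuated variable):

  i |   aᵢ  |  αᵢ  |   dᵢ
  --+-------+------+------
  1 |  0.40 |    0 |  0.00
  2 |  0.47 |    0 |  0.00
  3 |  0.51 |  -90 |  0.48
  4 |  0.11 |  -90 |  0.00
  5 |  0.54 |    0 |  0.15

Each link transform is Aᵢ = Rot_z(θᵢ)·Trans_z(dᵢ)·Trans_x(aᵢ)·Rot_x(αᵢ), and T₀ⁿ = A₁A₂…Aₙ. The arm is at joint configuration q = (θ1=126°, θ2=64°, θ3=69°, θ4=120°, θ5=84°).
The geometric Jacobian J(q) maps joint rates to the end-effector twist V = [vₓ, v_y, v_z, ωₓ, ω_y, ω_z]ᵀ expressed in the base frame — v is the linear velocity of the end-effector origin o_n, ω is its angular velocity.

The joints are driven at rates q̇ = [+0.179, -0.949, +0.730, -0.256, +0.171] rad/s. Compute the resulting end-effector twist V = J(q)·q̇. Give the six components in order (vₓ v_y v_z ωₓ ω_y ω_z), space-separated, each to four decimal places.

o_n = [-1.2818, 0.0530, 0.4109]
J₁: ẑ×o_n = [-0.0530, -1.2818, 0.0000], ω = ẑ
J2: z=[0.0000, 0.0000, 1.0000] o=[-0.2351, 0.3236, 0.0000] → [0.2706, -1.0467, 0.0000, 0.0000, 0.0000, 1.0000]
J3: z=[0.0000, 0.0000, 1.0000] o=[-0.6980, 0.2420, 0.0000] → [0.1889, -0.5838, 0.0000, 0.0000, 0.0000, 1.0000]
J4: z=[0.9816, -0.1908, 0.0000] o=[-0.7953, -0.2586, 0.4800] → [0.0132, 0.0679, 0.2131, 0.9816, -0.1908, 0.0000]
J5: z=[0.1652, 0.8501, 0.5000] o=[-0.7848, -0.2046, 0.3847] → [-0.1066, -0.2528, 0.4651, 0.1652, 0.8501, 0.5000]
V = J·q̇ = [-0.1499, 0.2771, 0.0250, -0.2230, 0.1942, 0.0455]

-0.1499 0.2771 0.0250 -0.2230 0.1942 0.0455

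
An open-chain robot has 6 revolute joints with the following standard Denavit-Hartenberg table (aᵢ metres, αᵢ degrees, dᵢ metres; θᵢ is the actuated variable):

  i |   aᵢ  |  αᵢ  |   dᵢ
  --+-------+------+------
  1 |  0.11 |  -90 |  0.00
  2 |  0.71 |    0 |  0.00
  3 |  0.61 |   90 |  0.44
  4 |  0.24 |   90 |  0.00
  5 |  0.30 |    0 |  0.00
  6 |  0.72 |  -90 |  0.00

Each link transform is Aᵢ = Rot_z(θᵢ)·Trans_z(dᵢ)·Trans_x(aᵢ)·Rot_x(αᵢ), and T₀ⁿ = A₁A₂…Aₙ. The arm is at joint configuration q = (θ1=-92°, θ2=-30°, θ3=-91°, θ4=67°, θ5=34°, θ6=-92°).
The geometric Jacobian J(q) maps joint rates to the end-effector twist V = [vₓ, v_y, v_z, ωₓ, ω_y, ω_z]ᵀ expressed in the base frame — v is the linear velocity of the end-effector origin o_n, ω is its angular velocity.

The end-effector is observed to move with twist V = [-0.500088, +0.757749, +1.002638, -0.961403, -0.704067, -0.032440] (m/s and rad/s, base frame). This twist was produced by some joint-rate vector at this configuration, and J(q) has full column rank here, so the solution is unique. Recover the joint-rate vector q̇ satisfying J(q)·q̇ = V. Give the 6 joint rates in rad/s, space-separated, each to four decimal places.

-0.5860 -0.5940 -0.3020 -0.9170 -0.5710 0.6740

o_n = [1.2188, -0.6581, 1.3974]
J₁: ẑ×o_n = [0.6581, 1.2188, -0.0000], ω = ẑ
J2: z=[0.9994, -0.0349, 0.0000] o=[-0.0038, -0.1099, 0.0000] → [-0.0488, -1.3966, -0.5052, 0.9994, -0.0349, 0.0000]
J3: z=[0.9994, -0.0349, 0.0000] o=[-0.0253, -0.7244, 0.3550] → [-0.0364, -1.0418, 0.1097, 0.9994, -0.0349, 0.0000]
J4: z=[0.0299, 0.8566, -0.5150] o=[0.4254, -0.4258, 0.8779] → [0.3254, -0.4242, -0.6867, 0.0299, 0.8566, -0.5150]
J5: z=[-0.3739, 0.4874, 0.7890] o=[0.6479, -0.3853, 0.9583] → [0.4293, 0.6147, -0.1763, -0.3739, 0.4874, 0.7890]
J6: z=[-0.3739, 0.4874, 0.7890] o=[0.8834, -0.1995, 0.9552] → [0.5774, 0.4300, 0.0080, -0.3739, 0.4874, 0.7890]
q̇ = J⁺·V = [-0.5860, -0.5940, -0.3020, -0.9170, -0.5710, 0.6740]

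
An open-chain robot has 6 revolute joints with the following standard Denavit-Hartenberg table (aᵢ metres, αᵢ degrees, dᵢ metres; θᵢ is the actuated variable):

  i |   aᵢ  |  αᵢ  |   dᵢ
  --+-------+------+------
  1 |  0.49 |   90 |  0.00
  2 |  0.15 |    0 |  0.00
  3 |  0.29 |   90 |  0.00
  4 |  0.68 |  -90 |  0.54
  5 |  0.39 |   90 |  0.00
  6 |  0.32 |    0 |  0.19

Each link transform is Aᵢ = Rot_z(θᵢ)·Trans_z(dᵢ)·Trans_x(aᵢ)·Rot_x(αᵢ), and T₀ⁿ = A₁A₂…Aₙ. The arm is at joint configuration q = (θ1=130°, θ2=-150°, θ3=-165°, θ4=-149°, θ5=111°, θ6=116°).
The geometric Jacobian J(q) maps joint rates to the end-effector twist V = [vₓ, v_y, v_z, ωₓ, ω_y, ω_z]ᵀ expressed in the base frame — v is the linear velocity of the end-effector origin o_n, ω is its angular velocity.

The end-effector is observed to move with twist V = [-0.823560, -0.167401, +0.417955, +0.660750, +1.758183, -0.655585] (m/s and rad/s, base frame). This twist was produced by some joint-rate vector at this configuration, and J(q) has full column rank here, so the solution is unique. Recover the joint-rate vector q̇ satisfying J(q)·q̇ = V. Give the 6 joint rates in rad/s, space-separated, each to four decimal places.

o_n = [-0.7318, -0.1267, -0.3995]
J₁: ẑ×o_n = [0.1267, -0.7318, 0.0000], ω = ẑ
J2: z=[0.7660, 0.6428, 0.0000] o=[-0.3150, 0.3754, 0.0000] → [-0.2568, 0.3060, -0.1167, 0.7660, 0.6428, 0.0000]
J3: z=[0.7660, 0.6428, 0.0000] o=[-0.2315, 0.2758, -0.0750] → [-0.2086, 0.2485, 0.0132, 0.7660, 0.6428, 0.0000]
J4: z=[-0.4545, 0.5417, -0.7071] o=[-0.3633, 0.4329, 0.1301] → [-0.6826, 0.0199, 0.4540, -0.4545, 0.5417, -0.7071]
J5: z=[-0.8907, -0.2720, 0.3642] o=[-0.6121, 0.1846, -0.6639] → [0.0414, 0.1920, 0.2447, -0.8907, -0.2720, 0.3642]
J6: z=[0.1583, -0.9367, -0.3124] o=[-0.4459, 0.0985, -0.3218] → [0.0024, 0.1016, -0.3034, 0.1583, -0.9367, -0.3124]
q̇ = J⁺·V = [0.1520, 0.2030, 0.3790, 0.9880, -0.8620, -0.6560]

0.1520 0.2030 0.3790 0.9880 -0.8620 -0.6560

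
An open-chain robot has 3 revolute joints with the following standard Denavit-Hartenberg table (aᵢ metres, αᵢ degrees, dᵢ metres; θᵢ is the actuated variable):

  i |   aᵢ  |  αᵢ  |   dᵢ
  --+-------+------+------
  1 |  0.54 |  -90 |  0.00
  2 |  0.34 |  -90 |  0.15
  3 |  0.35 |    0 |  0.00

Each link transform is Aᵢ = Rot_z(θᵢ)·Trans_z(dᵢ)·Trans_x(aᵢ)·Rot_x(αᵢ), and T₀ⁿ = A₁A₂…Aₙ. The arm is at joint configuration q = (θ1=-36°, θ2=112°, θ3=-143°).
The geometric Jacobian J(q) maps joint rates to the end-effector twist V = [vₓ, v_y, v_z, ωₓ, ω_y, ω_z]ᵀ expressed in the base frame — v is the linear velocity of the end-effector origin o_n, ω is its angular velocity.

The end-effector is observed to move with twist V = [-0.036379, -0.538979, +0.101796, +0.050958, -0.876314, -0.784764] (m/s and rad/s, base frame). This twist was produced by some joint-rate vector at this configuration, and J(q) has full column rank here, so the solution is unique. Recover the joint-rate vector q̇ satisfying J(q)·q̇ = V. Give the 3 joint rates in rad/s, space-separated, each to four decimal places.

-0.5600 -0.6790 -0.6000

o_n = [0.6305, -0.0123, -0.0561]
J₁: ẑ×o_n = [0.0123, 0.6305, -0.0000], ω = ẑ
J2: z=[0.5878, 0.8090, 0.0000] o=[0.4369, -0.3174, 0.0000] → [-0.0454, 0.0330, 0.0227, 0.5878, 0.8090, 0.0000]
J3: z=[-0.7501, 0.5450, 0.3746] o=[0.4220, -0.1212, -0.3152] → [0.1005, 0.2725, -0.1953, -0.7501, 0.5450, 0.3746]
q̇ = J⁺·V = [-0.5600, -0.6790, -0.6000]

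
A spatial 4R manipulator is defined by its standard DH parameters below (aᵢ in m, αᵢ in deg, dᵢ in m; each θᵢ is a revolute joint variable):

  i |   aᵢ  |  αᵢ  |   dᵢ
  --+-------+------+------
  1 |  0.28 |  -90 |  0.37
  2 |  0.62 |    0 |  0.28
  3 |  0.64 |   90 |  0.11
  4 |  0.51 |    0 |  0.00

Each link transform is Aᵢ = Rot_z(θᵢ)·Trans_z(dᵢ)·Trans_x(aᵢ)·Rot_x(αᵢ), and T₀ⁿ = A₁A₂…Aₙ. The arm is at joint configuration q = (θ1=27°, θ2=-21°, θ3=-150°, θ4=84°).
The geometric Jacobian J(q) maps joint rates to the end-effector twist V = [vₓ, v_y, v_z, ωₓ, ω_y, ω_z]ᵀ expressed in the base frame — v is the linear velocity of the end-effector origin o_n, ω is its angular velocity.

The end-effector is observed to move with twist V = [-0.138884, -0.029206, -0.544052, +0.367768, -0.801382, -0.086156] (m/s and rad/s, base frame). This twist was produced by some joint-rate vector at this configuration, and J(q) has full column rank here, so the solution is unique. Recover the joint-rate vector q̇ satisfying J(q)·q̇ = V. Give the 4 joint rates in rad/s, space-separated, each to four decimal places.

o_n = [-0.2522, 0.8784, 0.7006]
J₁: ẑ×o_n = [-0.8784, -0.2522, 0.0000], ω = ẑ
J2: z=[-0.4540, 0.8910, 0.0000] o=[0.2495, 0.1271, 0.3700] → [0.2946, 0.1501, 0.1060, -0.4540, 0.8910, 0.0000]
J3: z=[-0.4540, 0.8910, 0.0000] o=[0.6381, 0.6394, 0.5922] → [0.0966, 0.0492, 0.6848, -0.4540, 0.8910, 0.0000]
J4: z=[-0.1394, -0.0710, -0.9877] o=[0.0249, 0.4504, 0.6923] → [0.4222, 0.2749, -0.0793, -0.1394, -0.0710, -0.9877]
q̇ = J⁺·V = [0.1420, -0.1340, -0.7470, 0.2310]

0.1420 -0.1340 -0.7470 0.2310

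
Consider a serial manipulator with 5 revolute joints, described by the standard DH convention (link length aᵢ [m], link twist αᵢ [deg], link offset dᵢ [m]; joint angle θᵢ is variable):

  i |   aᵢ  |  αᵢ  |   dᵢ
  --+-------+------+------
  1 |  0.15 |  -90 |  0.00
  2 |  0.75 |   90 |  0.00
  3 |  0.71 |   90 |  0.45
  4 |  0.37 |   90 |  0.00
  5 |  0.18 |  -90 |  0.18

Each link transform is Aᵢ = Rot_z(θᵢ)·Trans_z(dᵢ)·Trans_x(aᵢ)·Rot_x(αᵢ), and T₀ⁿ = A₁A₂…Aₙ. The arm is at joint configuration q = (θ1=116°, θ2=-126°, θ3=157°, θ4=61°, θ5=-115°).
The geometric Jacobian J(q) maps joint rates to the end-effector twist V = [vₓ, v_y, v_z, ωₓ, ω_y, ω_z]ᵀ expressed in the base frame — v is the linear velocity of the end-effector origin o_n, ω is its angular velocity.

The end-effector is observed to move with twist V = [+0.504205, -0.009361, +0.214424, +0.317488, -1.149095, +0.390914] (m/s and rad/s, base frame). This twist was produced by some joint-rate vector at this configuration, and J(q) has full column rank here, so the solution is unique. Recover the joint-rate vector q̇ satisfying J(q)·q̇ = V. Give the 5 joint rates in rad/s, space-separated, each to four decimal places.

o_n = [-0.1284, -0.2944, -0.5612]
J₁: ẑ×o_n = [0.2944, -0.1284, 0.0000], ω = ẑ
J2: z=[-0.8988, -0.4384, 0.0000] o=[-0.0658, 0.1348, 0.0000] → [0.2460, -0.5044, 0.3584, -0.8988, -0.4384, 0.0000]
J3: z=[0.3546, -0.7271, -0.5878] o=[0.1275, -0.2614, 0.6068] → [0.8299, 0.5646, -0.1978, 0.3546, -0.7271, -0.5878]
J4: z=[-0.7267, -0.6099, 0.3161] o=[-0.1307, -0.3650, -0.1865] → [0.2063, -0.2716, -0.0498, -0.7267, -0.6099, 0.3161]
J5: z=[-0.6865, 0.6280, -0.3664] o=[-0.1214, -0.5438, -0.5103] → [0.0593, -0.0324, -0.1668, -0.6865, 0.6280, -0.3664]
q̇ = J⁺·V = [0.2630, 0.4200, 0.4250, 0.1240, -0.9240]

0.2630 0.4200 0.4250 0.1240 -0.9240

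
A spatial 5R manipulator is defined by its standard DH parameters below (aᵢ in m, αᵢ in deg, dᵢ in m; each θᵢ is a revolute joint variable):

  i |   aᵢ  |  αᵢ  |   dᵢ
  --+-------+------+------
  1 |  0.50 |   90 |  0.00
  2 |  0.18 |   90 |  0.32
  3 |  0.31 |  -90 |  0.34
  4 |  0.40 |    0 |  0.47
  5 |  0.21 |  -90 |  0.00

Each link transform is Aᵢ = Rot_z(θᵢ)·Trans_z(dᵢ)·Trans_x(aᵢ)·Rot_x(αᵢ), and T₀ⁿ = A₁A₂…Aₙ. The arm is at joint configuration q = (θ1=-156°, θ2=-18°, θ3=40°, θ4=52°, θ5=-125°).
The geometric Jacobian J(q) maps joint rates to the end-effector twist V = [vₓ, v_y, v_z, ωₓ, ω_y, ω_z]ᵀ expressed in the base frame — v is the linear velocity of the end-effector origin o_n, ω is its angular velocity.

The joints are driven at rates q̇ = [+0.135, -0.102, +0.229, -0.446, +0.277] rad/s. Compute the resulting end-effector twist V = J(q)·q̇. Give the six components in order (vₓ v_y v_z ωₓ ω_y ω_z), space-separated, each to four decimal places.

0.0090 0.0090 -0.1129 0.0644 -0.2247 -0.1164

o_n = [-1.1362, 0.6731, -0.3231]
J₁: ẑ×o_n = [-0.6731, -1.1362, 0.0000], ω = ẑ
J2: z=[-0.4067, 0.9135, 0.0000] o=[-0.4568, -0.2034, 0.0000] → [-0.2951, -0.1314, 0.2641, -0.4067, 0.9135, 0.0000]
J3: z=[0.2823, 0.1257, -0.9511] o=[-0.7433, 0.0193, -0.0556] → [0.5882, 0.4491, 0.2339, 0.2823, 0.1257, -0.9511]
J4: z=[0.2469, 0.9485, 0.1986] o=[-0.9347, 0.1522, -0.4524] → [0.0192, -0.0719, 0.3197, 0.2469, 0.9485, 0.1986]
J5: z=[0.2469, 0.9485, 0.1986] o=[-1.1359, 0.6300, -0.1175] → [-0.2035, 0.0507, 0.0109, 0.2469, 0.9485, 0.1986]
V = J·q̇ = [0.0090, 0.0090, -0.1129, 0.0644, -0.2247, -0.1164]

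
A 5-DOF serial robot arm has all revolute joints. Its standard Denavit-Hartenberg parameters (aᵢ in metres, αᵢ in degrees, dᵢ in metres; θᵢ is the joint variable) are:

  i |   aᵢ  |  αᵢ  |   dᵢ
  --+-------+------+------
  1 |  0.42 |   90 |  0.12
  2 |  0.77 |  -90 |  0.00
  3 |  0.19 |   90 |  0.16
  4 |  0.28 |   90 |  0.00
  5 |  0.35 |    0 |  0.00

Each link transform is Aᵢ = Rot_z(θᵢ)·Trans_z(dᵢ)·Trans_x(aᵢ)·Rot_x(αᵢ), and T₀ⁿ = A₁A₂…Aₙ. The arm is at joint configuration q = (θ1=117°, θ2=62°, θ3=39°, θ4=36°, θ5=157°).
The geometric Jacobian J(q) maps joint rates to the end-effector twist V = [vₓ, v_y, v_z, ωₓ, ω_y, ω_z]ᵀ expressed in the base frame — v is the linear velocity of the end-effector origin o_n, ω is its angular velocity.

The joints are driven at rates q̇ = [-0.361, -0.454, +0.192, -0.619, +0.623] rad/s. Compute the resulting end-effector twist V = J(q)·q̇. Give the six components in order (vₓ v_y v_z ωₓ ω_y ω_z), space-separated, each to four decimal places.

o_n = [-0.3375, 0.6803, 1.0463]
J₁: ẑ×o_n = [-0.6803, -0.3375, 0.0000], ω = ẑ
J2: z=[0.8910, 0.4540, 0.0000] o=[-0.1907, 0.3742, 0.1200] → [0.4205, -0.8253, 0.3394, 0.8910, 0.4540, 0.0000]
J3: z=[0.4008, -0.7867, 0.4695] o=[-0.3548, 0.6963, 0.7999] → [-0.1864, -0.0906, 0.0072, 0.4008, -0.7867, 0.4695]
J4: z=[0.5583, 0.6161, 0.5557] o=[-0.4287, 0.5779, 1.0054] → [-0.0317, 0.0278, 0.0010, 0.5583, 0.6161, 0.5557]
J5: z=[-0.7512, 0.6596, 0.0235] o=[-0.5272, 0.4574, 1.2381] → [-0.1317, -0.1396, -0.2927, -0.7512, 0.6596, 0.0235]
V = J·q̇ = [-0.0436, 0.3749, -0.3356, -1.1412, -0.3276, -0.6002]

-0.0436 0.3749 -0.3356 -1.1412 -0.3276 -0.6002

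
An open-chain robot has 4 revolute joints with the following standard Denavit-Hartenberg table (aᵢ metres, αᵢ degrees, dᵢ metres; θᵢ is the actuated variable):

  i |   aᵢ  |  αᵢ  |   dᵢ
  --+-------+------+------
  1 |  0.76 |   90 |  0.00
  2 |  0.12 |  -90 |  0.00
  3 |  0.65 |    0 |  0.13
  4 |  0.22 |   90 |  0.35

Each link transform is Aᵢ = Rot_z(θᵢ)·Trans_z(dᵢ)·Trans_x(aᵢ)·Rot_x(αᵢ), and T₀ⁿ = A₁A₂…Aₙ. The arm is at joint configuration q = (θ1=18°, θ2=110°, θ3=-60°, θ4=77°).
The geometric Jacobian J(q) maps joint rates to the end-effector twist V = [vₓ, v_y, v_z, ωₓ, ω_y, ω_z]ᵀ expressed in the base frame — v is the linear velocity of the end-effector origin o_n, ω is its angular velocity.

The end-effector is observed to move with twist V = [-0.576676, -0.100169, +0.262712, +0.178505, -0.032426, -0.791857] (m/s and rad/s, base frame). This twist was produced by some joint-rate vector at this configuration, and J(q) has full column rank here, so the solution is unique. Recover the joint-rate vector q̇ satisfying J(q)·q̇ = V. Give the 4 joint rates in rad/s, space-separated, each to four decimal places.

-0.8500 0.0860 0.5870 -0.7570

o_n = [0.2347, -0.4480, 0.4517]
J₁: ẑ×o_n = [0.4480, 0.2347, -0.0000], ω = ẑ
J2: z=[0.3090, -0.9511, 0.0000] o=[0.7228, 0.2349, 0.0000] → [-0.4296, -0.1396, -0.6752, 0.3090, -0.9511, 0.0000]
J3: z=[-0.8937, -0.2904, -0.3420] o=[0.6838, 0.2222, 0.1128] → [-0.3276, 0.4565, 0.4685, -0.8937, -0.2904, -0.3420]
J4: z=[-0.8937, -0.2904, -0.3420] o=[0.6358, -0.3853, 0.3737] → [-0.0441, 0.2069, -0.0604, -0.8937, -0.2904, -0.3420]
q̇ = J⁺·V = [-0.8500, 0.0860, 0.5870, -0.7570]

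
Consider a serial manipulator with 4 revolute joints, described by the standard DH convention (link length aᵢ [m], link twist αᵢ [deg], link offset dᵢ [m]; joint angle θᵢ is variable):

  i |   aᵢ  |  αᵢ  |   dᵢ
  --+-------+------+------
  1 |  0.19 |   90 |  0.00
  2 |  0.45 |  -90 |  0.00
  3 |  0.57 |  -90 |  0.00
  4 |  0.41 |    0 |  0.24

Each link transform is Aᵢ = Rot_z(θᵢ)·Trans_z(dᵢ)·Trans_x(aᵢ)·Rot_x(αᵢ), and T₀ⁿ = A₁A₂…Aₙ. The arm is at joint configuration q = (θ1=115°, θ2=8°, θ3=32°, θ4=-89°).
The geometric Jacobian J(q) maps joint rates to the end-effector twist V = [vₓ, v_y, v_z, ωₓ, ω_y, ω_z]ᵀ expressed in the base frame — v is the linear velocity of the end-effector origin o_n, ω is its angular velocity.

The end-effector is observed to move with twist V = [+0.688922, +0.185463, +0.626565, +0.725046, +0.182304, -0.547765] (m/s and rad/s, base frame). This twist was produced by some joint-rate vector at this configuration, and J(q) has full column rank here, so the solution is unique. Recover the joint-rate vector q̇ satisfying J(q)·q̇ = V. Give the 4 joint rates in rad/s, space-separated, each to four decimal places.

-0.9470 0.8690 0.4150 0.1590

o_n = [-0.8578, 0.6342, 0.5190]
J₁: ẑ×o_n = [-0.6342, -0.8578, 0.0000], ω = ẑ
J2: z=[0.9063, 0.4226, 0.0000] o=[-0.0803, 0.1722, 0.0000] → [0.2193, -0.4704, 0.7473, 0.9063, 0.4226, 0.0000]
J3: z=[0.0588, -0.1261, 0.9903] o=[-0.2686, 0.5761, 0.0626] → [-0.1152, -0.6103, -0.0709, 0.0588, -0.1261, 0.9903]
J4: z=[-0.5468, -0.8340, -0.0738] o=[-0.7447, 0.8822, 0.1299] → [-0.3428, 0.2211, 0.0413, -0.5468, -0.8340, -0.0738]
q̇ = J⁺·V = [-0.9470, 0.8690, 0.4150, 0.1590]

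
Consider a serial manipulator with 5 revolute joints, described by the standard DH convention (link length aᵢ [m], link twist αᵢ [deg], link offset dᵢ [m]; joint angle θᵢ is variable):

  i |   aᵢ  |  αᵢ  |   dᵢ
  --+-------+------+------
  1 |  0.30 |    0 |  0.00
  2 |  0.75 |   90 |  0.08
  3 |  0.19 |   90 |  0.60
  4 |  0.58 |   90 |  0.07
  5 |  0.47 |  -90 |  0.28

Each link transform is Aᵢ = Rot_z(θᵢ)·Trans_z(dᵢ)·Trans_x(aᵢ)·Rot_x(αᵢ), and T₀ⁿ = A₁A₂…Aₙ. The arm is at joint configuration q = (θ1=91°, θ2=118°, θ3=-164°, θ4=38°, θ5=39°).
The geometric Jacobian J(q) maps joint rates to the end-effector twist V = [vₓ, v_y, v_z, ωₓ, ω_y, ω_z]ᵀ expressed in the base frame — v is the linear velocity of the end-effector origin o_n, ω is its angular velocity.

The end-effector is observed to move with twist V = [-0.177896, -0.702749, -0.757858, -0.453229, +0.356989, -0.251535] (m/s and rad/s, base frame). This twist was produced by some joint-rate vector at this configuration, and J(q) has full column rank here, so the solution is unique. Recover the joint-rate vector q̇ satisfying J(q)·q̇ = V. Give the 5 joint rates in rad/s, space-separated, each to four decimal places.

0.6660 0.0400 0.5950 -0.9820 0.0800

o_n = [-0.1082, 1.3420, 0.1264]
J₁: ẑ×o_n = [-1.3420, -0.1082, 0.0000], ω = ẑ
J2: z=[0.0000, 0.0000, 1.0000] o=[-0.0052, 0.3000, 0.0000] → [-1.0421, -0.1029, 0.0000, 0.0000, 0.0000, 1.0000]
J3: z=[-0.4848, 0.8746, 0.0000] o=[-0.6612, -0.0637, 0.0800] → [0.0406, 0.0225, -1.1652, -0.4848, 0.8746, 0.0000]
J4: z=[0.2411, 0.1336, 0.9613] o=[-0.7923, 0.5497, 0.0276] → [-0.7485, 0.6339, 0.0996, 0.2411, 0.1336, 0.9613]
J5: z=[0.8996, -0.4023, -0.1697] o=[-0.5643, 1.0843, -0.0311] → [-0.0196, -0.2191, 0.4154, 0.8996, -0.4023, -0.1697]
q̇ = J⁺·V = [0.6660, 0.0400, 0.5950, -0.9820, 0.0800]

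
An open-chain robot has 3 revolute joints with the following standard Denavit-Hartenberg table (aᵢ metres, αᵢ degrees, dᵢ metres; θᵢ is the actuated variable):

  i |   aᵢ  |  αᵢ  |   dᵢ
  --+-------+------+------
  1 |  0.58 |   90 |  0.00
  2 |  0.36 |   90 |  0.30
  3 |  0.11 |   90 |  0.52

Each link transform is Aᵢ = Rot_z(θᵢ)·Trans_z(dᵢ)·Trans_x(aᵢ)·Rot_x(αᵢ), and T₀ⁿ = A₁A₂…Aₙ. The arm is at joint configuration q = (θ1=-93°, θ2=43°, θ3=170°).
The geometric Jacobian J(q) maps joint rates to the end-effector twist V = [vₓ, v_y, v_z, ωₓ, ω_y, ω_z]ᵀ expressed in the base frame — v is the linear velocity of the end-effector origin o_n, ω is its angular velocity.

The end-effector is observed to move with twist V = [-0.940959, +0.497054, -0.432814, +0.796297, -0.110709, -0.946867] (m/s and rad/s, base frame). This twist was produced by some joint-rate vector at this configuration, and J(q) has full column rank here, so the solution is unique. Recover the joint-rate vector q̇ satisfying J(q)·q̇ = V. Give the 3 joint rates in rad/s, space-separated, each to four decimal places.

-0.8730 -0.8010 0.1010

o_n = [-0.3772, -1.1005, -0.2087]
J₁: ẑ×o_n = [1.1005, -0.3772, 0.0000], ω = ẑ
J2: z=[-0.9986, 0.0523, 0.0000] o=[-0.0304, -0.5792, 0.0000] → [-0.0109, -0.2084, 0.5387, -0.9986, 0.0523, 0.0000]
J3: z=[-0.0357, -0.6811, -0.7314] o=[-0.3437, -0.8264, 0.2455] → [0.1089, 0.0083, -0.0130, -0.0357, -0.6811, -0.7314]
q̇ = J⁺·V = [-0.8730, -0.8010, 0.1010]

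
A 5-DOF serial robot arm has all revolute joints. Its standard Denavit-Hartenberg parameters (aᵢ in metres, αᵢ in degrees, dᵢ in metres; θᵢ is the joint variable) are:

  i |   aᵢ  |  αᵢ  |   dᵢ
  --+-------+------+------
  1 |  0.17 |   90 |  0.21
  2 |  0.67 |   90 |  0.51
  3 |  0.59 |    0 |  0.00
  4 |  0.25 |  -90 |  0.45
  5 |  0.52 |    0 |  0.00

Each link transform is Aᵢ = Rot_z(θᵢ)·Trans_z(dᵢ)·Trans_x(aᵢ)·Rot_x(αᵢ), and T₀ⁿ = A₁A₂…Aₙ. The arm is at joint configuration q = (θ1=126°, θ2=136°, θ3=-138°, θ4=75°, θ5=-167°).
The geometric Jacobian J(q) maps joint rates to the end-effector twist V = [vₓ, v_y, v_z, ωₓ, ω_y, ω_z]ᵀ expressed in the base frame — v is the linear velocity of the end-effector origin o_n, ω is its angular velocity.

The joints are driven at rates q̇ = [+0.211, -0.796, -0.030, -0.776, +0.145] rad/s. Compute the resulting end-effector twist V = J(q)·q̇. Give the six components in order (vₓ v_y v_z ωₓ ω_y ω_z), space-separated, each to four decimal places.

-0.2324 0.3036 -0.0696 -0.2070 -0.9573 -0.2790

o_n = [-0.0046, 0.5914, 0.6977]
J₁: ẑ×o_n = [-0.5914, -0.0046, 0.0000], ω = ẑ
J2: z=[0.8090, 0.5878, 0.0000] o=[-0.0999, 0.1375, 0.2100] → [0.2867, -0.3946, 0.3111, 0.8090, 0.5878, 0.0000]
J3: z=[-0.4083, 0.5620, 0.7193] o=[0.5960, 0.0474, 0.6754] → [-0.3788, -0.4229, 0.1154, -0.4083, 0.5620, 0.7193]
J4: z=[-0.4083, 0.5620, 0.7193] o=[0.0912, 0.0705, 0.3708] → [-0.1910, 0.0646, -0.1589, -0.4083, 0.5620, 0.7193]
J5: z=[0.7440, -0.2517, 0.6189] o=[-0.2248, 0.1264, 0.7734] → [-0.2687, 0.1926, 0.4014, 0.7440, -0.2517, 0.6189]
V = J·q̇ = [-0.2324, 0.3036, -0.0696, -0.2070, -0.9573, -0.2790]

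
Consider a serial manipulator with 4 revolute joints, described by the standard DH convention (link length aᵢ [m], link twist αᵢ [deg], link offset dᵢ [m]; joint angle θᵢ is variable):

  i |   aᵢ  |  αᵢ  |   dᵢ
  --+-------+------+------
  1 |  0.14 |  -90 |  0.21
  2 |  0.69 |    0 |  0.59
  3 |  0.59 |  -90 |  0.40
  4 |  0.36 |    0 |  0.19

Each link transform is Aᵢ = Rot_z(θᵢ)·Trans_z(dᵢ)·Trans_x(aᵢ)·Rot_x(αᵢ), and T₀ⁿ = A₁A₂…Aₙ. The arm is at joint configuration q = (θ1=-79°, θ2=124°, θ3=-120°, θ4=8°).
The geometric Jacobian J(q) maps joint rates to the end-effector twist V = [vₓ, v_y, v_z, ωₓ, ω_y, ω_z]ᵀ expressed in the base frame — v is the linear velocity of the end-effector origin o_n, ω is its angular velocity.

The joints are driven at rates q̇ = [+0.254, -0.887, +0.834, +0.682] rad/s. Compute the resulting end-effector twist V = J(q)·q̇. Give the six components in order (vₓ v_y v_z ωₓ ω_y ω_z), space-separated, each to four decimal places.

o_n = [1.0534, -0.4932, -0.6176]
J₁: ẑ×o_n = [0.4932, 1.0534, -0.0000], ω = ẑ
J2: z=[0.9816, 0.1908, 0.0000] o=[0.0267, -0.1374, 0.2100] → [-0.1579, 0.8124, -0.5451, 0.9816, 0.1908, 0.0000]
J3: z=[0.9816, 0.1908, 0.0000] o=[0.5323, 0.3539, -0.3620] → [-0.0488, 0.2509, -0.9309, 0.9816, 0.1908, 0.0000]
J4: z=[-0.0133, 0.0685, -0.9976] o=[1.0372, -0.1475, -0.4032] → [-0.3595, -0.0190, 0.0035, -0.0133, 0.0685, -0.9976]
V = J·q̇ = [-0.0205, -0.2567, -0.2905, -0.0611, 0.0366, -0.4263]

-0.0205 -0.2567 -0.2905 -0.0611 0.0366 -0.4263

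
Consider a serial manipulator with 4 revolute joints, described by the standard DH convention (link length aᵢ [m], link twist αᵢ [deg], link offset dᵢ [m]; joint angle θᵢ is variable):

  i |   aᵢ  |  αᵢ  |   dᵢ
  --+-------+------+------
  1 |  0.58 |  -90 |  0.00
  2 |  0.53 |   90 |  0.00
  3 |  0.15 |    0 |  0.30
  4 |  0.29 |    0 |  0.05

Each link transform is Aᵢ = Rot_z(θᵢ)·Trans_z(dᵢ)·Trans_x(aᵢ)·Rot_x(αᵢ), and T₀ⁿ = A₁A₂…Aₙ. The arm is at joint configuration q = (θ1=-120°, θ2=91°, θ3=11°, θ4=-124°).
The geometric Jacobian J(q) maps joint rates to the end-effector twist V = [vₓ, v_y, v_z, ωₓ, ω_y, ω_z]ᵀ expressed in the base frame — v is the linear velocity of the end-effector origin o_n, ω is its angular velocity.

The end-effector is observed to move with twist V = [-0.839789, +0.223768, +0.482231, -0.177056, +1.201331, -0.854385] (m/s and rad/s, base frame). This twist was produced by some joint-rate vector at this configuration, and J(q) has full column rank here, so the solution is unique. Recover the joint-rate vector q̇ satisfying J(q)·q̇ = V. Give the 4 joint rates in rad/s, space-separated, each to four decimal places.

o_n = [-0.6664, -0.6777, -0.5700]
J₁: ẑ×o_n = [0.6777, -0.6664, 0.0000], ω = ẑ
J2: z=[0.8660, -0.5000, 0.0000] o=[-0.2900, -0.5023, 0.0000] → [0.2850, 0.4936, -0.3401, 0.8660, -0.5000, 0.0000]
J3: z=[-0.4999, -0.8659, -0.0175] o=[-0.2854, -0.4943, -0.5299] → [0.0315, -0.0134, -0.2383, -0.4999, -0.8659, -0.0175]
J4: z=[-0.4999, -0.8659, -0.0175] o=[-0.4093, -0.7661, -0.6824] → [-0.0958, 0.0607, -0.2669, -0.4999, -0.8659, -0.0175]
q̇ = J⁺·V = [-0.8710, -0.7540, -0.9890, 0.0370]

-0.8710 -0.7540 -0.9890 0.0370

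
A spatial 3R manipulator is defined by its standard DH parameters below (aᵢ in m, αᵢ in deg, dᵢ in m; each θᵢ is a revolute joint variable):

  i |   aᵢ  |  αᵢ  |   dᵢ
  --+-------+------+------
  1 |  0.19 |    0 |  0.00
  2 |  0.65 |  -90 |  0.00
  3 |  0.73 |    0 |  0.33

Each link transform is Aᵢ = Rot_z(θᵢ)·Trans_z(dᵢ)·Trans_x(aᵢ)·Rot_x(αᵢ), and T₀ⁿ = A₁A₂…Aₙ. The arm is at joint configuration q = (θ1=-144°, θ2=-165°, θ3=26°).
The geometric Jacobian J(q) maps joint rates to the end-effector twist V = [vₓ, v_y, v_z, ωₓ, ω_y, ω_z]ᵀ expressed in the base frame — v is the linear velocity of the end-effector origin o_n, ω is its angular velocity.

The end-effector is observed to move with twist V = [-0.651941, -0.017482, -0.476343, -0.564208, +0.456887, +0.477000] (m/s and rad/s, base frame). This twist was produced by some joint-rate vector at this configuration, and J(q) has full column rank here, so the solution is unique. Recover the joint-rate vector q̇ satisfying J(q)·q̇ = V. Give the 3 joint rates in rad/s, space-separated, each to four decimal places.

0.6940 -0.2170 0.7260

o_n = [0.4118, 1.1110, -0.3200]
J₁: ẑ×o_n = [-1.1110, 0.4118, 0.0000], ω = ẑ
J2: z=[0.0000, 0.0000, 1.0000] o=[-0.1537, -0.1117, 0.0000] → [-1.2227, 0.5655, 0.0000, 0.0000, 0.0000, 1.0000]
J3: z=[-0.7771, 0.6293, 0.0000] o=[0.2553, 0.3935, 0.0000] → [-0.2014, -0.2487, -0.6561, -0.7771, 0.6293, 0.0000]
q̇ = J⁺·V = [0.6940, -0.2170, 0.7260]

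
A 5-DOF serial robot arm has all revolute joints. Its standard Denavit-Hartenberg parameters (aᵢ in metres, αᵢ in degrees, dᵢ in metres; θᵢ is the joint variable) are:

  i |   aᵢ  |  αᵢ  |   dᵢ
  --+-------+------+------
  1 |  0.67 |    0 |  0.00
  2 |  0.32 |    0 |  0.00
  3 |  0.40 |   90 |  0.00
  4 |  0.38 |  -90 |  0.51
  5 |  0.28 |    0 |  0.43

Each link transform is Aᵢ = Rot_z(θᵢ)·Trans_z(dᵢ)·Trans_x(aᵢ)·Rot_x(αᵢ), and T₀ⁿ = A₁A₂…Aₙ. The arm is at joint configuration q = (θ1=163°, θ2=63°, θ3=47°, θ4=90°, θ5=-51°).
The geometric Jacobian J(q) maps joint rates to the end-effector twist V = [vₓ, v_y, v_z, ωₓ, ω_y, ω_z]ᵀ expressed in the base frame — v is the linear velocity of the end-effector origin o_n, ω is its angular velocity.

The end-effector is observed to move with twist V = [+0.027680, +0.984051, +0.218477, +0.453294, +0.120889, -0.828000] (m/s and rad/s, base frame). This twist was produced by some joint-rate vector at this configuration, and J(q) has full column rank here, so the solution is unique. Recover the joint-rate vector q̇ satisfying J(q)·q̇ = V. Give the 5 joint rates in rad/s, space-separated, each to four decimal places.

o_n = [-1.5912, -0.0424, 0.5562]
J₁: ẑ×o_n = [0.0424, -1.5912, 0.0000], ω = ẑ
J2: z=[0.0000, 0.0000, 1.0000] o=[-0.6407, 0.1959, 0.0000] → [0.2383, -0.9505, 0.0000, 0.0000, 0.0000, 1.0000]
J3: z=[0.0000, 0.0000, 1.0000] o=[-0.8630, -0.0343, 0.0000] → [0.0081, -0.7282, 0.0000, 0.0000, 0.0000, 1.0000]
J4: z=[-0.9986, -0.0523, 0.0000] o=[-0.8421, -0.4338, 0.0000] → [-0.0291, 0.5554, -0.4300, -0.9986, -0.0523, 0.0000]
J5: z=[-0.0523, 0.9986, 0.0000] o=[-1.3514, -0.4604, 0.3800] → [0.1760, 0.0092, 0.2176, -0.0523, 0.9986, 0.0000]
q̇ = J⁺·V = [-0.7700, 0.1320, -0.1900, -0.4590, 0.0970]

-0.7700 0.1320 -0.1900 -0.4590 0.0970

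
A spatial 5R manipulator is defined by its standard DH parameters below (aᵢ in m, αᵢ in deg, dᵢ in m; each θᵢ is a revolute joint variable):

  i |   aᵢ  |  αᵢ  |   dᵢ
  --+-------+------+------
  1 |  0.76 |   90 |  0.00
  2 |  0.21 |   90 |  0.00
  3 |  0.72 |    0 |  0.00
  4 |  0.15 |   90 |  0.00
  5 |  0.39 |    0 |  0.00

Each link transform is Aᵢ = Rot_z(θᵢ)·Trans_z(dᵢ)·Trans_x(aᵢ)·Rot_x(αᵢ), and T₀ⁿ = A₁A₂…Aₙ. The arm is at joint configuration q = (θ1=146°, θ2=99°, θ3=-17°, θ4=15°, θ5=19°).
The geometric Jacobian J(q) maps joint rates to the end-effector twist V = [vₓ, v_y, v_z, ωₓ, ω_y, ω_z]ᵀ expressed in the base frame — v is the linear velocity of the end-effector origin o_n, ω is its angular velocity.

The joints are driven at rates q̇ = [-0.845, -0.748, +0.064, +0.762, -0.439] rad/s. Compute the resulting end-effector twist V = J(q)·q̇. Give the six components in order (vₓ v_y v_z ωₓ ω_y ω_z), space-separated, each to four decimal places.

-0.3202 1.4599 0.1298 -0.8473 0.1985 -0.7007

o_n = [-0.6781, 0.1816, 1.4194]
J₁: ẑ×o_n = [-0.1816, -0.6781, 0.0000], ω = ẑ
J2: z=[0.5592, 0.8290, 0.0000] o=[-0.6301, 0.4250, 0.0000] → [1.1767, -0.7937, -0.0963, 0.5592, 0.8290, 0.0000]
J3: z=[-0.8188, 0.5523, 0.1564] o=[-0.6028, 0.4066, 0.2074] → [0.7046, 0.9806, 0.2258, -0.8188, 0.5523, 0.1564]
J4: z=[-0.8188, 0.5523, 0.1564] o=[-0.6313, 0.1719, 0.8875] → [0.2923, 0.4282, 0.0179, -0.8188, 0.5523, 0.1564]
J5: z=[-0.5634, -0.8255, -0.0345] o=[-0.6147, 0.1544, 1.0355] → [-0.3159, 0.2184, -0.0676, -0.5634, -0.8255, -0.0345]
V = J·q̇ = [-0.3202, 1.4599, 0.1298, -0.8473, 0.1985, -0.7007]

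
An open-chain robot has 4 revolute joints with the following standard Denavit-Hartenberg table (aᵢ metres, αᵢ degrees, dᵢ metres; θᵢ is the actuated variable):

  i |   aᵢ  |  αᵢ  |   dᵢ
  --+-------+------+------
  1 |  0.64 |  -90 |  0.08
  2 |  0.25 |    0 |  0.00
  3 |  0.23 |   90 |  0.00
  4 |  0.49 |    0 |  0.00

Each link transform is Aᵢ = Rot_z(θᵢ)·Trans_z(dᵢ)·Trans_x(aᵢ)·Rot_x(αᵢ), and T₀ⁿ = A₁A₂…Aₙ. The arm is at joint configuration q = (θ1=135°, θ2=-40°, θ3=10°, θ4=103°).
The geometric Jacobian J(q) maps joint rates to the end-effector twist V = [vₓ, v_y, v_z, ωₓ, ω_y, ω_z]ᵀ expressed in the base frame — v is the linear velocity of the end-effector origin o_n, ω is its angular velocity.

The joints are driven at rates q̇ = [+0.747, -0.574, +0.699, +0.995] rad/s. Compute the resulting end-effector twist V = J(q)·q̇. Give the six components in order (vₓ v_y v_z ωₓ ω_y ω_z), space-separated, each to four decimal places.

0.1866 -1.0195 -0.1406 0.2634 -0.4402 1.6087

o_n = [-0.9989, 0.3237, 0.3006]
J₁: ẑ×o_n = [-0.3237, -0.9989, 0.0000], ω = ẑ
J2: z=[-0.7071, -0.7071, 0.0000] o=[-0.4525, 0.4525, 0.0800] → [-0.1560, 0.1560, -0.2952, -0.7071, -0.7071, 0.0000]
J3: z=[-0.7071, -0.7071, 0.0000] o=[-0.5880, 0.5880, 0.2407] → [-0.0423, 0.0423, -0.1037, -0.7071, -0.7071, 0.0000]
J4: z=[0.3536, -0.3536, 0.8660] o=[-0.7288, 0.7288, 0.3557] → [0.3703, -0.2144, -0.2387, 0.3536, -0.3536, 0.8660]
V = J·q̇ = [0.1866, -1.0195, -0.1406, 0.2634, -0.4402, 1.6087]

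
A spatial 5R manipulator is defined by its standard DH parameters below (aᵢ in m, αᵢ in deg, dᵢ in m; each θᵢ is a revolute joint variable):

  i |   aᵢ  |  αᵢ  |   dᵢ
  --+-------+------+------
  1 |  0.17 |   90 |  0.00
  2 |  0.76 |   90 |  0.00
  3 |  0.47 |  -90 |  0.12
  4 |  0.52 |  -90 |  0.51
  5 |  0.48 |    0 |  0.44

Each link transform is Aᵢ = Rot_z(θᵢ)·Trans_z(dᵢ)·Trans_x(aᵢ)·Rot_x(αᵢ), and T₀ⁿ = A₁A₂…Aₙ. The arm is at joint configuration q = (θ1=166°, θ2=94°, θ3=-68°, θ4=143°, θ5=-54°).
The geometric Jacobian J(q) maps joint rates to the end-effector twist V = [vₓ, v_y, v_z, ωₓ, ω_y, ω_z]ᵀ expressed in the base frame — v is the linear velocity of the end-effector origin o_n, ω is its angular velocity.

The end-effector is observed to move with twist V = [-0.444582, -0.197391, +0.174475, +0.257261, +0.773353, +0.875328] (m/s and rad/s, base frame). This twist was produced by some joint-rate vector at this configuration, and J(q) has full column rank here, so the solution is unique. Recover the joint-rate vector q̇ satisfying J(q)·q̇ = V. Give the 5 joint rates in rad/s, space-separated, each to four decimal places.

o_n = [0.1219, 0.7325, 1.4255]
J₁: ẑ×o_n = [-0.7325, 0.1219, 0.0000], ω = ẑ
J2: z=[0.2419, 0.9703, 0.0000] o=[-0.1650, 0.0411, 0.0000] → [1.3832, -0.3449, -0.1110, 0.2419, 0.9703, 0.0000]
J3: z=[-0.9679, 0.2413, 0.0698] o=[-0.1135, 0.0283, 0.7581] → [0.1119, 0.6624, -0.7384, -0.9679, 0.2413, 0.0698]
J4: z=[0.1534, 0.3478, 0.9249] o=[-0.3232, -0.3685, 0.9422] → [-0.8502, 0.3375, 0.0141, 0.1534, 0.3478, 0.9249]
J5: z=[-0.6533, 0.7380, -0.1692] o=[0.1406, 0.1096, 1.2368] → [0.2446, 0.1264, -0.3932, -0.6533, 0.7380, -0.1692]
q̇ = J⁺·V = [0.6590, 0.2070, -0.6830, 0.4310, 0.7960]

0.6590 0.2070 -0.6830 0.4310 0.7960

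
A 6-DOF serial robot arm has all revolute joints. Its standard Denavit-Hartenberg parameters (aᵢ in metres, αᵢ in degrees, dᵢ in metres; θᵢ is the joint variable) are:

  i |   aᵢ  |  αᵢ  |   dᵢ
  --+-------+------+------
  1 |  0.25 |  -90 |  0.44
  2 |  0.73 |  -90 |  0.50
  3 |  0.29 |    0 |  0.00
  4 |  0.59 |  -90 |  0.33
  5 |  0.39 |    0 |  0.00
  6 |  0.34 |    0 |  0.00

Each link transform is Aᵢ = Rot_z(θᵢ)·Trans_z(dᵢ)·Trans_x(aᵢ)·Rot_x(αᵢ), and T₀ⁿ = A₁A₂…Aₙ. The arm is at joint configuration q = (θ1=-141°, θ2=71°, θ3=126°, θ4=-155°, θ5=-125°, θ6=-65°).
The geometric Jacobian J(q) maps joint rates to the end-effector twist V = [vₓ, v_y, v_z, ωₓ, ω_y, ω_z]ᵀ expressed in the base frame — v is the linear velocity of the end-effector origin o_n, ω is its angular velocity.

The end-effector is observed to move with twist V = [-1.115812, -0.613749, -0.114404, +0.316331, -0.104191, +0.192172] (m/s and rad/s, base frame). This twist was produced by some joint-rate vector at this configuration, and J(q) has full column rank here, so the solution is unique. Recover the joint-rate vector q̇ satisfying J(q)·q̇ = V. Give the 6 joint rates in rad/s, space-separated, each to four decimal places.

o_n = [0.2676, -0.1444, -0.3073]
J₁: ẑ×o_n = [0.1444, 0.2676, -0.0000], ω = ẑ
J2: z=[0.6293, -0.7771, 0.0000] o=[-0.1943, -0.1573, 0.4400] → [0.5808, 0.4703, 0.3671, 0.6293, -0.7771, 0.0000]
J3: z=[0.7348, 0.5950, -0.3256] o=[-0.0643, -0.6955, -0.2502] → [0.1455, -0.0661, 0.2074, 0.7348, 0.5950, -0.3256]
J4: z=[0.7348, 0.5950, -0.3256] o=[-0.1688, -0.4782, -0.0891] → [-0.0212, 0.0183, -0.0144, 0.7348, 0.5950, -0.3256]
J5: z=[-0.6731, 0.5804, -0.4584] o=[0.1231, -0.6099, -0.6844] → [0.4322, 0.1876, -0.3972, -0.6731, 0.5804, -0.4584]
J6: z=[-0.6731, 0.5804, -0.4584] o=[0.3391, -0.2954, -0.6034] → [0.2411, 0.2321, -0.0602, -0.6731, 0.5804, -0.4584]
q̇ = J⁺·V = [-0.3590, -0.7660, -0.9480, 0.9390, -0.9050, -0.2910]

-0.3590 -0.7660 -0.9480 0.9390 -0.9050 -0.2910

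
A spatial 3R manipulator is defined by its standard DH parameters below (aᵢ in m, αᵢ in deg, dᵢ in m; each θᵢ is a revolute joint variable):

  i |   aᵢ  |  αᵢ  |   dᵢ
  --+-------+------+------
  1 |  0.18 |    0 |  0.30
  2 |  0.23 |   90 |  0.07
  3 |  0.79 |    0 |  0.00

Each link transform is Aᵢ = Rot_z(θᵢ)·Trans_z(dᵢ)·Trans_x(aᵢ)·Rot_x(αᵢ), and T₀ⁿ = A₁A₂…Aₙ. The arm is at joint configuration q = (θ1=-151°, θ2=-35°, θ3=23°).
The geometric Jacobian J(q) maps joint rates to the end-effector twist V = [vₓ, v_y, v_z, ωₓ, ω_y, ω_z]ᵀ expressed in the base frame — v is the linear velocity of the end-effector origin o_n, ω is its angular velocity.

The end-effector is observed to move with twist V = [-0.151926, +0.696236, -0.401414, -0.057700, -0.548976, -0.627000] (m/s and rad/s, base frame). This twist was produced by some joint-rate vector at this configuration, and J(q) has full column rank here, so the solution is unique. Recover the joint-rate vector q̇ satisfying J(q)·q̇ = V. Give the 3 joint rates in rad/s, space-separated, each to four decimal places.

o_n = [-1.1094, 0.0128, 0.6787]
J₁: ẑ×o_n = [-0.0128, -1.1094, 0.0000], ω = ẑ
J2: z=[0.0000, 0.0000, 1.0000] o=[-0.1574, -0.0873, 0.3000] → [-0.1001, -0.9520, 0.0000, 0.0000, 0.0000, 1.0000]
J3: z=[0.1045, 0.9945, 0.0000] o=[-0.3862, -0.0632, 0.3700] → [0.3070, -0.0323, 0.7272, 0.1045, 0.9945, 0.0000]
q̇ = J⁺·V = [-0.5180, -0.1090, -0.5520]

-0.5180 -0.1090 -0.5520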